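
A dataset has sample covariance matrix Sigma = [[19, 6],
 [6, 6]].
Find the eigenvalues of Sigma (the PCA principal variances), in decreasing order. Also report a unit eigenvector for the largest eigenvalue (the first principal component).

Step 1 — characteristic polynomial of 2×2 Sigma:
  det(Sigma - λI) = λ² - trace · λ + det = 0.
  trace = 19 + 6 = 25, det = 19·6 - (6)² = 78.
Step 2 — discriminant:
  Δ = trace² - 4·det = 625 - 312 = 313.
Step 3 — eigenvalues:
  λ = (trace ± √Δ)/2 = (25 ± 17.6918)/2,
  λ_1 = 21.3459,  λ_2 = 3.6541.

Step 4 — unit eigenvector for λ_1: solve (Sigma - λ_1 I)v = 0. First row:
  (19 - 21.3459)·v_x + (6)·v_y = 0, i.e. (-2.3459)·v_x + (6)·v_y = 0,
  so v ∝ (b, λ_1 - a) = (6, 2.3459) = u.
  ||u|| = √((6)² + (2.3459)²) = √(41.5033) ≈ 6.4423,
  v_1 = u/||u|| ≈ (0.9313, 0.3641) (||v_1|| = 1).

λ_1 = 21.3459,  λ_2 = 3.6541;  v_1 ≈ (0.9313, 0.3641)


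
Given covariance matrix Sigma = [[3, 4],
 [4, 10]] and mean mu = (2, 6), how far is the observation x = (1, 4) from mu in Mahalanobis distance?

Step 1 — centre the observation: (x - mu) = (-1, -2).

Step 2 — invert Sigma. det(Sigma) = 3·10 - (4)² = 14.
  Sigma^{-1} = (1/det) · [[d, -b], [-b, a]] = [[0.7143, -0.2857],
 [-0.2857, 0.2143]].

Step 3 — form the quadratic (x - mu)^T · Sigma^{-1} · (x - mu):
  Sigma^{-1} · (x - mu) = (-0.1429, -0.1429).
  (x - mu)^T · [Sigma^{-1} · (x - mu)] = (-1)·(-0.1429) + (-2)·(-0.1429) = 0.4286.

Step 4 — take square root: d = √(0.4286) ≈ 0.6547.

d(x, mu) = √(0.4286) ≈ 0.6547


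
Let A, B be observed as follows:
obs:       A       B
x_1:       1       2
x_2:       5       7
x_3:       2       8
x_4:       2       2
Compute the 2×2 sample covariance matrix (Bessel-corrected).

Step 1 — column means:
  mean(A) = (1 + 5 + 2 + 2) / 4 = 10/4 = 2.5
  mean(B) = (2 + 7 + 8 + 2) / 4 = 19/4 = 4.75

Step 2 — sample covariance S[i,j] = (1/(n-1)) · Σ_k (x_{k,i} - mean_i) · (x_{k,j} - mean_j), with n-1 = 3.
  S[A,A] = ((-1.5)·(-1.5) + (2.5)·(2.5) + (-0.5)·(-0.5) + (-0.5)·(-0.5)) / 3 = 9/3 = 3
  S[A,B] = ((-1.5)·(-2.75) + (2.5)·(2.25) + (-0.5)·(3.25) + (-0.5)·(-2.75)) / 3 = 9.5/3 = 3.1667
  S[B,B] = ((-2.75)·(-2.75) + (2.25)·(2.25) + (3.25)·(3.25) + (-2.75)·(-2.75)) / 3 = 30.75/3 = 10.25

S is symmetric (S[j,i] = S[i,j]). Assembling:

S = [[3, 3.1667],
 [3.1667, 10.25]]


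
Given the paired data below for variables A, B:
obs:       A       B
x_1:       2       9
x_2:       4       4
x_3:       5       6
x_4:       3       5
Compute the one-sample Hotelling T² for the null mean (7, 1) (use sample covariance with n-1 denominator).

Step 1 — sample mean vector:
  mean(A) = (2 + 4 + 5 + 3) / 4 = 14/4 = 3.5
  mean(B) = (9 + 4 + 6 + 5) / 4 = 24/4 = 6
  x̄ = (3.5, 6),  deviation x̄ - mu_0 = (3.5, 6) - (7, 1) = (-3.5, 5).

Step 2 — sample covariance matrix, S[i,j] = (1/(n-1)) · Σ_k (x_{k,i} - mean_i) · (x_{k,j} - mean_j), divisor n-1 = 3:
  S[A,A] = ((-1.5)·(-1.5) + (0.5)·(0.5) + (1.5)·(1.5) + (-0.5)·(-0.5)) / 3 = 5/3 = 1.6667
  S[A,B] = ((-1.5)·(3) + (0.5)·(-2) + (1.5)·(0) + (-0.5)·(-1)) / 3 = -5/3 = -1.6667
  S[B,B] = ((3)·(3) + (-2)·(-2) + (0)·(0) + (-1)·(-1)) / 3 = 14/3 = 4.6667
  S = [[1.6667, -1.6667],
 [-1.6667, 4.6667]].

Step 3 — invert S. det(S) = 1.6667·4.6667 - (-1.6667)² = 5.
  S^{-1} = (1/det) · [[d, -b], [-b, a]] = [[0.9333, 0.3333],
 [0.3333, 0.3333]].

Step 4 — quadratic form (x̄ - mu_0)^T · S^{-1} · (x̄ - mu_0):
  S^{-1} · (x̄ - mu_0) = (-1.6, 0.5),
  (x̄ - mu_0)^T · [...] = (-3.5)·(-1.6) + (5)·(0.5) = 8.1.

Step 5 — scale by n: T² = 4 · 8.1 = 32.4.

T² ≈ 32.4


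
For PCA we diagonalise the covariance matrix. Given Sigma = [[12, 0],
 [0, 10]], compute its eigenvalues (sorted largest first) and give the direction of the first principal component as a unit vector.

Step 1 — characteristic polynomial of 2×2 Sigma:
  det(Sigma - λI) = λ² - trace · λ + det = 0.
  trace = 12 + 10 = 22, det = 12·10 - (0)² = 120.
Step 2 — discriminant:
  Δ = trace² - 4·det = 484 - 480 = 4.
Step 3 — eigenvalues:
  λ = (trace ± √Δ)/2 = (22 ± 2)/2,
  λ_1 = 12,  λ_2 = 10.

Step 4 — unit eigenvector for λ_1: Sigma is diagonal, so its eigenvectors are the coordinate axes. λ_1 = 12 is the diagonal entry on the first coordinate axis, hence
  v_1 = (1, 0) (||v_1|| = 1).

λ_1 = 12,  λ_2 = 10;  v_1 ≈ (1, 0)


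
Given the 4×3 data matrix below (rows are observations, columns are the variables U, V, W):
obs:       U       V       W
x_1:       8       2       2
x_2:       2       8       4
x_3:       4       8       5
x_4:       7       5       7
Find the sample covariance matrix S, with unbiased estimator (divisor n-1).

Step 1 — column means:
  mean(U) = (8 + 2 + 4 + 7) / 4 = 21/4 = 5.25
  mean(V) = (2 + 8 + 8 + 5) / 4 = 23/4 = 5.75
  mean(W) = (2 + 4 + 5 + 7) / 4 = 18/4 = 4.5

Step 2 — sample covariance S[i,j] = (1/(n-1)) · Σ_k (x_{k,i} - mean_i) · (x_{k,j} - mean_j), with n-1 = 3.
  S[U,U] = ((2.75)·(2.75) + (-3.25)·(-3.25) + (-1.25)·(-1.25) + (1.75)·(1.75)) / 3 = 22.75/3 = 7.5833
  S[U,V] = ((2.75)·(-3.75) + (-3.25)·(2.25) + (-1.25)·(2.25) + (1.75)·(-0.75)) / 3 = -21.75/3 = -7.25
  S[U,W] = ((2.75)·(-2.5) + (-3.25)·(-0.5) + (-1.25)·(0.5) + (1.75)·(2.5)) / 3 = -1.5/3 = -0.5
  S[V,V] = ((-3.75)·(-3.75) + (2.25)·(2.25) + (2.25)·(2.25) + (-0.75)·(-0.75)) / 3 = 24.75/3 = 8.25
  S[V,W] = ((-3.75)·(-2.5) + (2.25)·(-0.5) + (2.25)·(0.5) + (-0.75)·(2.5)) / 3 = 7.5/3 = 2.5
  S[W,W] = ((-2.5)·(-2.5) + (-0.5)·(-0.5) + (0.5)·(0.5) + (2.5)·(2.5)) / 3 = 13/3 = 4.3333

S is symmetric (S[j,i] = S[i,j]). Assembling:

S = [[7.5833, -7.25, -0.5],
 [-7.25, 8.25, 2.5],
 [-0.5, 2.5, 4.3333]]


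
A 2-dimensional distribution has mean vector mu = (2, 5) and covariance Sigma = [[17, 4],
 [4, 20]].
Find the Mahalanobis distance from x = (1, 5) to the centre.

Step 1 — centre the observation: (x - mu) = (-1, 0).

Step 2 — invert Sigma. det(Sigma) = 17·20 - (4)² = 324.
  Sigma^{-1} = (1/det) · [[d, -b], [-b, a]] = [[0.0617, -0.0123],
 [-0.0123, 0.0525]].

Step 3 — form the quadratic (x - mu)^T · Sigma^{-1} · (x - mu):
  Sigma^{-1} · (x - mu) = (-0.0617, 0.0123).
  (x - mu)^T · [Sigma^{-1} · (x - mu)] = (-1)·(-0.0617) + (0)·(0.0123) = 0.0617.

Step 4 — take square root: d = √(0.0617) ≈ 0.2485.

d(x, mu) = √(0.0617) ≈ 0.2485


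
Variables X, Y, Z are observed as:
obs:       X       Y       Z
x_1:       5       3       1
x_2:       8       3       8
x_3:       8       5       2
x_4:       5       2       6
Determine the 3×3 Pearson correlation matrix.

Step 1 — column means:
  mean(X) = (5 + 8 + 8 + 5) / 4 = 26/4 = 6.5
  mean(Y) = (3 + 3 + 5 + 2) / 4 = 13/4 = 3.25
  mean(Z) = (1 + 8 + 2 + 6) / 4 = 17/4 = 4.25

Step 2 — sample variances and covariances s[i,j] = (1/(n-1)) · Σ_k (x_{k,i} - mean_i) · (x_{k,j} - mean_j), with n-1 = 3:
  s[X,X] = ((-1.5)·(-1.5) + (1.5)·(1.5) + (1.5)·(1.5) + (-1.5)·(-1.5)) / 3 = 9/3 = 3
  s[X,Y] = ((-1.5)·(-0.25) + (1.5)·(-0.25) + (1.5)·(1.75) + (-1.5)·(-1.25)) / 3 = 4.5/3 = 1.5
  s[X,Z] = ((-1.5)·(-3.25) + (1.5)·(3.75) + (1.5)·(-2.25) + (-1.5)·(1.75)) / 3 = 4.5/3 = 1.5
  s[Y,Y] = ((-0.25)·(-0.25) + (-0.25)·(-0.25) + (1.75)·(1.75) + (-1.25)·(-1.25)) / 3 = 4.75/3 = 1.5833
  s[Y,Z] = ((-0.25)·(-3.25) + (-0.25)·(3.75) + (1.75)·(-2.25) + (-1.25)·(1.75)) / 3 = -6.25/3 = -2.0833
  s[Z,Z] = ((-3.25)·(-3.25) + (3.75)·(3.75) + (-2.25)·(-2.25) + (1.75)·(1.75)) / 3 = 32.75/3 = 10.9167
  Sample standard deviations s_i = √(s[i,i]):
  s(X) = √(3) = 1.7321
  s(Y) = √(1.5833) = 1.2583
  s(Z) = √(10.9167) = 3.304

Step 3 — r_{ij} = s_{ij} / (s_i · s_j):
  r[X,X] = 1 (diagonal).
  r[X,Y] = 1.5 / (1.7321 · 1.2583) = 1.5 / 2.1794 = 0.6882
  r[X,Z] = 1.5 / (1.7321 · 3.304) = 1.5 / 5.7228 = 0.2621
  r[Y,Y] = 1 (diagonal).
  r[Y,Z] = -2.0833 / (1.2583 · 3.304) = -2.0833 / 4.1575 = -0.5011
  r[Z,Z] = 1 (diagonal).

R is symmetric with unit diagonal. Assembling:

R = [[1, 0.6882, 0.2621],
 [0.6882, 1, -0.5011],
 [0.2621, -0.5011, 1]]


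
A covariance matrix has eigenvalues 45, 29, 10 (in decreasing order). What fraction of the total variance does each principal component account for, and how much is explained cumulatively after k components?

Step 1 — total variance = trace(Sigma) = Σ λ_i = 45 + 29 + 10 = 84.

Step 2 — fraction explained by component i = λ_i / Σ λ:
  PC1: 45/84 = 0.5357
  PC2: 29/84 = 0.3452
  PC3: 10/84 = 0.119

Step 3 — cumulative fraction after k components = (λ_1 + ... + λ_k) / Σ λ:
  k = 1: 45/84 = 0.5357
  k = 2: (45 + 29)/84 = 74/84 = 0.881
  k = 3: (45 + 29 + 10)/84 = 84/84 = 1

Summary (fraction, with percent):

explained: PC1 0.5357 (53.57%), PC2 0.3452 (34.52%), PC3 0.119 (11.9%);  cumulative: 0.5357, 0.881, 1


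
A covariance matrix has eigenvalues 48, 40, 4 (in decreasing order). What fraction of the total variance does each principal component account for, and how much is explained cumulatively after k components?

Step 1 — total variance = trace(Sigma) = Σ λ_i = 48 + 40 + 4 = 92.

Step 2 — fraction explained by component i = λ_i / Σ λ:
  PC1: 48/92 = 0.5217
  PC2: 40/92 = 0.4348
  PC3: 4/92 = 0.0435

Step 3 — cumulative fraction after k components = (λ_1 + ... + λ_k) / Σ λ:
  k = 1: 48/92 = 0.5217
  k = 2: (48 + 40)/92 = 88/92 = 0.9565
  k = 3: (48 + 40 + 4)/92 = 92/92 = 1

Summary (fraction, with percent):

explained: PC1 0.5217 (52.17%), PC2 0.4348 (43.48%), PC3 0.0435 (4.35%);  cumulative: 0.5217, 0.9565, 1


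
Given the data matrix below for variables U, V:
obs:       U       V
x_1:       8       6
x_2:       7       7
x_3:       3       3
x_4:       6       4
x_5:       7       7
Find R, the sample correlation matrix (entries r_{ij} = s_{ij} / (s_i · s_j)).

Step 1 — column means:
  mean(U) = (8 + 7 + 3 + 6 + 7) / 5 = 31/5 = 6.2
  mean(V) = (6 + 7 + 3 + 4 + 7) / 5 = 27/5 = 5.4

Step 2 — sample variances and covariances s[i,j] = (1/(n-1)) · Σ_k (x_{k,i} - mean_i) · (x_{k,j} - mean_j), with n-1 = 4:
  s[U,U] = ((1.8)·(1.8) + (0.8)·(0.8) + (-3.2)·(-3.2) + (-0.2)·(-0.2) + (0.8)·(0.8)) / 4 = 14.8/4 = 3.7
  s[U,V] = ((1.8)·(0.6) + (0.8)·(1.6) + (-3.2)·(-2.4) + (-0.2)·(-1.4) + (0.8)·(1.6)) / 4 = 11.6/4 = 2.9
  s[V,V] = ((0.6)·(0.6) + (1.6)·(1.6) + (-2.4)·(-2.4) + (-1.4)·(-1.4) + (1.6)·(1.6)) / 4 = 13.2/4 = 3.3
  Sample standard deviations s_i = √(s[i,i]):
  s(U) = √(3.7) = 1.9235
  s(V) = √(3.3) = 1.8166

Step 3 — r_{ij} = s_{ij} / (s_i · s_j):
  r[U,U] = 1 (diagonal).
  r[U,V] = 2.9 / (1.9235 · 1.8166) = 2.9 / 3.4943 = 0.8299
  r[V,V] = 1 (diagonal).

R is symmetric with unit diagonal. Assembling:

R = [[1, 0.8299],
 [0.8299, 1]]


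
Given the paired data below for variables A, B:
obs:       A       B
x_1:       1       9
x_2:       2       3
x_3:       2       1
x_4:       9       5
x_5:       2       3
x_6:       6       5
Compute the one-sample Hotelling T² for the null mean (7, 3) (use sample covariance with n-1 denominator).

Step 1 — sample mean vector:
  mean(A) = (1 + 2 + 2 + 9 + 2 + 6) / 6 = 22/6 = 3.6667
  mean(B) = (9 + 3 + 1 + 5 + 3 + 5) / 6 = 26/6 = 4.3333
  x̄ = (3.6667, 4.3333),  deviation x̄ - mu_0 = (3.6667, 4.3333) - (7, 3) = (-3.3333, 1.3333).

Step 2 — sample covariance matrix, S[i,j] = (1/(n-1)) · Σ_k (x_{k,i} - mean_i) · (x_{k,j} - mean_j), divisor n-1 = 5:
  S[A,A] = ((-2.6667)·(-2.6667) + (-1.6667)·(-1.6667) + (-1.6667)·(-1.6667) + (5.3333)·(5.3333) + (-1.6667)·(-1.6667) + (2.3333)·(2.3333)) / 5 = 49.3333/5 = 9.8667
  S[A,B] = ((-2.6667)·(4.6667) + (-1.6667)·(-1.3333) + (-1.6667)·(-3.3333) + (5.3333)·(0.6667) + (-1.6667)·(-1.3333) + (2.3333)·(0.6667)) / 5 = 2.6667/5 = 0.5333
  S[B,B] = ((4.6667)·(4.6667) + (-1.3333)·(-1.3333) + (-3.3333)·(-3.3333) + (0.6667)·(0.6667) + (-1.3333)·(-1.3333) + (0.6667)·(0.6667)) / 5 = 37.3333/5 = 7.4667
  S = [[9.8667, 0.5333],
 [0.5333, 7.4667]].

Step 3 — invert S. det(S) = 9.8667·7.4667 - (0.5333)² = 73.3867.
  S^{-1} = (1/det) · [[d, -b], [-b, a]] = [[0.1017, -0.0073],
 [-0.0073, 0.1344]].

Step 4 — quadratic form (x̄ - mu_0)^T · S^{-1} · (x̄ - mu_0):
  S^{-1} · (x̄ - mu_0) = (-0.3488, 0.2035),
  (x̄ - mu_0)^T · [...] = (-3.3333)·(-0.3488) + (1.3333)·(0.2035) = 1.4341.

Step 5 — scale by n: T² = 6 · 1.4341 = 8.6047.

T² ≈ 8.6047


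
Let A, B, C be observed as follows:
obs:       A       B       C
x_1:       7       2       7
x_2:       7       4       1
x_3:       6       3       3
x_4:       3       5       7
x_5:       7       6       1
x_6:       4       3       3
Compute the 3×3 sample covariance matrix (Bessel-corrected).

Step 1 — column means:
  mean(A) = (7 + 7 + 6 + 3 + 7 + 4) / 6 = 34/6 = 5.6667
  mean(B) = (2 + 4 + 3 + 5 + 6 + 3) / 6 = 23/6 = 3.8333
  mean(C) = (7 + 1 + 3 + 7 + 1 + 3) / 6 = 22/6 = 3.6667

Step 2 — sample covariance S[i,j] = (1/(n-1)) · Σ_k (x_{k,i} - mean_i) · (x_{k,j} - mean_j), with n-1 = 5.
  S[A,A] = ((1.3333)·(1.3333) + (1.3333)·(1.3333) + (0.3333)·(0.3333) + (-2.6667)·(-2.6667) + (1.3333)·(1.3333) + (-1.6667)·(-1.6667)) / 5 = 15.3333/5 = 3.0667
  S[A,B] = ((1.3333)·(-1.8333) + (1.3333)·(0.1667) + (0.3333)·(-0.8333) + (-2.6667)·(1.1667) + (1.3333)·(2.1667) + (-1.6667)·(-0.8333)) / 5 = -1.3333/5 = -0.2667
  S[A,C] = ((1.3333)·(3.3333) + (1.3333)·(-2.6667) + (0.3333)·(-0.6667) + (-2.6667)·(3.3333) + (1.3333)·(-2.6667) + (-1.6667)·(-0.6667)) / 5 = -10.6667/5 = -2.1333
  S[B,B] = ((-1.8333)·(-1.8333) + (0.1667)·(0.1667) + (-0.8333)·(-0.8333) + (1.1667)·(1.1667) + (2.1667)·(2.1667) + (-0.8333)·(-0.8333)) / 5 = 10.8333/5 = 2.1667
  S[B,C] = ((-1.8333)·(3.3333) + (0.1667)·(-2.6667) + (-0.8333)·(-0.6667) + (1.1667)·(3.3333) + (2.1667)·(-2.6667) + (-0.8333)·(-0.6667)) / 5 = -7.3333/5 = -1.4667
  S[C,C] = ((3.3333)·(3.3333) + (-2.6667)·(-2.6667) + (-0.6667)·(-0.6667) + (3.3333)·(3.3333) + (-2.6667)·(-2.6667) + (-0.6667)·(-0.6667)) / 5 = 37.3333/5 = 7.4667

S is symmetric (S[j,i] = S[i,j]). Assembling:

S = [[3.0667, -0.2667, -2.1333],
 [-0.2667, 2.1667, -1.4667],
 [-2.1333, -1.4667, 7.4667]]


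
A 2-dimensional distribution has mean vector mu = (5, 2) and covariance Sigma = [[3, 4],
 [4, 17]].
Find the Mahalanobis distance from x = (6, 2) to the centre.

Step 1 — centre the observation: (x - mu) = (1, 0).

Step 2 — invert Sigma. det(Sigma) = 3·17 - (4)² = 35.
  Sigma^{-1} = (1/det) · [[d, -b], [-b, a]] = [[0.4857, -0.1143],
 [-0.1143, 0.0857]].

Step 3 — form the quadratic (x - mu)^T · Sigma^{-1} · (x - mu):
  Sigma^{-1} · (x - mu) = (0.4857, -0.1143).
  (x - mu)^T · [Sigma^{-1} · (x - mu)] = (1)·(0.4857) + (0)·(-0.1143) = 0.4857.

Step 4 — take square root: d = √(0.4857) ≈ 0.6969.

d(x, mu) = √(0.4857) ≈ 0.6969


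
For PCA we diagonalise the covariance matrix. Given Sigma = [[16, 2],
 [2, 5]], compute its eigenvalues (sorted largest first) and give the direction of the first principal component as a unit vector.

Step 1 — characteristic polynomial of 2×2 Sigma:
  det(Sigma - λI) = λ² - trace · λ + det = 0.
  trace = 16 + 5 = 21, det = 16·5 - (2)² = 76.
Step 2 — discriminant:
  Δ = trace² - 4·det = 441 - 304 = 137.
Step 3 — eigenvalues:
  λ = (trace ± √Δ)/2 = (21 ± 11.7047)/2,
  λ_1 = 16.3523,  λ_2 = 4.6477.

Step 4 — unit eigenvector for λ_1: solve (Sigma - λ_1 I)v = 0. First row:
  (16 - 16.3523)·v_x + (2)·v_y = 0, i.e. (-0.3523)·v_x + (2)·v_y = 0,
  so v ∝ (b, λ_1 - a) = (2, 0.3523) = u.
  ||u|| = √((2)² + (0.3523)²) = √(4.1242) ≈ 2.0308,
  v_1 = u/||u|| ≈ (0.9848, 0.1735) (||v_1|| = 1).

λ_1 = 16.3523,  λ_2 = 4.6477;  v_1 ≈ (0.9848, 0.1735)


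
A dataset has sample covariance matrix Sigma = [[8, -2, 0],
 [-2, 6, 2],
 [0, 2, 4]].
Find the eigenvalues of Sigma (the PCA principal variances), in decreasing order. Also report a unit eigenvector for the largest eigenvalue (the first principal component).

Step 1 — characteristic polynomial p(λ) = det(λI - Sigma) = λ³ - tr·λ² + c_1·λ - det, where tr = trace, c_1 = sum of the principal 2×2 minors, det = det(Sigma):
  tr = 8 + 6 + 4 = 18,
  c_1 = (8·6 - (-2)²) + (8·4 - (0)²) + (6·4 - (2)²) = 44 + 32 + 20 = 96,
  det = 8·(6·4 - (2)²) - (-2)·((-2)·4 - (2)·(0)) + (0)·((-2)·(2) - 6·(0)) = 8·(20) - (-2)·(-8) + (0)·(-4) = 144.
  So p(λ) = λ³ - 18λ² + 96λ - 144.
Step 2 — look for an integer root (rational root theorem: any rational root is an integer divisor of 144). Testing λ = 6:
  p(6) = 216 - 648 + 576 - 144 = 0  ✓
  Dividing out (λ - 6): p(λ) = (λ - 6)(λ² - 12λ + 24).
Step 3 — remaining eigenvalues from the quadratic λ² - 12λ + 24 = 0:
  Δ = 12² - 4·24 = 144 - 96 = 48,  λ = (12 ± √48)/2 = (12 ± 6.9282)/2 ≈ 9.4641 or 2.5359.
  Sorted: λ_1 = 9.4641,  λ_2 = 6,  λ_3 = 2.5359  (check: sum = 18 = tr ✓).

Step 4 — unit eigenvector for λ_1 ≈ 9.4641: v spans the null space of (Sigma - λ_1 I), whose rows are
  r_1 = (-1.4641, -2, 0),  r_2 = (-2, -3.4641, 2),  r_3 = (0, 2, -5.4641).
  v is orthogonal to every row, so take v ∝ r_1 × r_2 = ((-2)·(2) - (0)·(-3.4641), (0)·(-2) - (-1.4641)·(2), (-1.4641)·(-3.4641) - (-2)·(-2)) ≈ (-4, 2.9282, 1.0718).
  Rescale (multiply by -1 so the first nonzero entry is positive): u = (4, -2.9282, -1.0718).
  ||u|| = √((4)² + (-2.9282)² + (-1.0718)²) = √(25.7231) ≈ 5.0718,  v_1 = u/||u|| ≈ (0.7887, -0.5774, -0.2113) (||v_1|| = 1).

λ_1 = 9.4641,  λ_2 = 6,  λ_3 = 2.5359;  v_1 ≈ (0.7887, -0.5774, -0.2113)


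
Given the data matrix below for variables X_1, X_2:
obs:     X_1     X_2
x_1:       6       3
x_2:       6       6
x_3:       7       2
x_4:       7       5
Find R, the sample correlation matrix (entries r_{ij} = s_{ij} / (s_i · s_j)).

Step 1 — column means:
  mean(X_1) = (6 + 6 + 7 + 7) / 4 = 26/4 = 6.5
  mean(X_2) = (3 + 6 + 2 + 5) / 4 = 16/4 = 4

Step 2 — sample variances and covariances s[i,j] = (1/(n-1)) · Σ_k (x_{k,i} - mean_i) · (x_{k,j} - mean_j), with n-1 = 3:
  s[X_1,X_1] = ((-0.5)·(-0.5) + (-0.5)·(-0.5) + (0.5)·(0.5) + (0.5)·(0.5)) / 3 = 1/3 = 0.3333
  s[X_1,X_2] = ((-0.5)·(-1) + (-0.5)·(2) + (0.5)·(-2) + (0.5)·(1)) / 3 = -1/3 = -0.3333
  s[X_2,X_2] = ((-1)·(-1) + (2)·(2) + (-2)·(-2) + (1)·(1)) / 3 = 10/3 = 3.3333
  Sample standard deviations s_i = √(s[i,i]):
  s(X_1) = √(0.3333) = 0.5774
  s(X_2) = √(3.3333) = 1.8257

Step 3 — r_{ij} = s_{ij} / (s_i · s_j):
  r[X_1,X_1] = 1 (diagonal).
  r[X_1,X_2] = -0.3333 / (0.5774 · 1.8257) = -0.3333 / 1.0541 = -0.3162
  r[X_2,X_2] = 1 (diagonal).

R is symmetric with unit diagonal. Assembling:

R = [[1, -0.3162],
 [-0.3162, 1]]


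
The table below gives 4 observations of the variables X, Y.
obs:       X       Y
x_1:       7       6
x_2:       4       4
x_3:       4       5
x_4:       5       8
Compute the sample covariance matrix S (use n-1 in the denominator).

Step 1 — column means:
  mean(X) = (7 + 4 + 4 + 5) / 4 = 20/4 = 5
  mean(Y) = (6 + 4 + 5 + 8) / 4 = 23/4 = 5.75

Step 2 — sample covariance S[i,j] = (1/(n-1)) · Σ_k (x_{k,i} - mean_i) · (x_{k,j} - mean_j), with n-1 = 3.
  S[X,X] = ((2)·(2) + (-1)·(-1) + (-1)·(-1) + (0)·(0)) / 3 = 6/3 = 2
  S[X,Y] = ((2)·(0.25) + (-1)·(-1.75) + (-1)·(-0.75) + (0)·(2.25)) / 3 = 3/3 = 1
  S[Y,Y] = ((0.25)·(0.25) + (-1.75)·(-1.75) + (-0.75)·(-0.75) + (2.25)·(2.25)) / 3 = 8.75/3 = 2.9167

S is symmetric (S[j,i] = S[i,j]). Assembling:

S = [[2, 1],
 [1, 2.9167]]


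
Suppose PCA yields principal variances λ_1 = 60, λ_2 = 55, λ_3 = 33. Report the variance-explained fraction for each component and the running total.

Step 1 — total variance = trace(Sigma) = Σ λ_i = 60 + 55 + 33 = 148.

Step 2 — fraction explained by component i = λ_i / Σ λ:
  PC1: 60/148 = 0.4054
  PC2: 55/148 = 0.3716
  PC3: 33/148 = 0.223

Step 3 — cumulative fraction after k components = (λ_1 + ... + λ_k) / Σ λ:
  k = 1: 60/148 = 0.4054
  k = 2: (60 + 55)/148 = 115/148 = 0.777
  k = 3: (60 + 55 + 33)/148 = 148/148 = 1

Summary (fraction, with percent):

explained: PC1 0.4054 (40.54%), PC2 0.3716 (37.16%), PC3 0.223 (22.3%);  cumulative: 0.4054, 0.777, 1


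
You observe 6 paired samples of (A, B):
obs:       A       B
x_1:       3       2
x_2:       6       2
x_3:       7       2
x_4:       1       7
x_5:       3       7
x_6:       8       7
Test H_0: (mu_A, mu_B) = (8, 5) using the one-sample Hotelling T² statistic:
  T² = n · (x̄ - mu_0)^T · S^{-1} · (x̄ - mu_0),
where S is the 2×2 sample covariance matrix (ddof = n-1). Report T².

Step 1 — sample mean vector:
  mean(A) = (3 + 6 + 7 + 1 + 3 + 8) / 6 = 28/6 = 4.6667
  mean(B) = (2 + 2 + 2 + 7 + 7 + 7) / 6 = 27/6 = 4.5
  x̄ = (4.6667, 4.5),  deviation x̄ - mu_0 = (4.6667, 4.5) - (8, 5) = (-3.3333, -0.5).

Step 2 — sample covariance matrix, S[i,j] = (1/(n-1)) · Σ_k (x_{k,i} - mean_i) · (x_{k,j} - mean_j), divisor n-1 = 5:
  S[A,A] = ((-1.6667)·(-1.6667) + (1.3333)·(1.3333) + (2.3333)·(2.3333) + (-3.6667)·(-3.6667) + (-1.6667)·(-1.6667) + (3.3333)·(3.3333)) / 5 = 37.3333/5 = 7.4667
  S[A,B] = ((-1.6667)·(-2.5) + (1.3333)·(-2.5) + (2.3333)·(-2.5) + (-3.6667)·(2.5) + (-1.6667)·(2.5) + (3.3333)·(2.5)) / 5 = -10/5 = -2
  S[B,B] = ((-2.5)·(-2.5) + (-2.5)·(-2.5) + (-2.5)·(-2.5) + (2.5)·(2.5) + (2.5)·(2.5) + (2.5)·(2.5)) / 5 = 37.5/5 = 7.5
  S = [[7.4667, -2],
 [-2, 7.5]].

Step 3 — invert S. det(S) = 7.4667·7.5 - (-2)² = 52.
  S^{-1} = (1/det) · [[d, -b], [-b, a]] = [[0.1442, 0.0385],
 [0.0385, 0.1436]].

Step 4 — quadratic form (x̄ - mu_0)^T · S^{-1} · (x̄ - mu_0):
  S^{-1} · (x̄ - mu_0) = (-0.5, -0.2),
  (x̄ - mu_0)^T · [...] = (-3.3333)·(-0.5) + (-0.5)·(-0.2) = 1.7667.

Step 5 — scale by n: T² = 6 · 1.7667 = 10.6.

T² ≈ 10.6


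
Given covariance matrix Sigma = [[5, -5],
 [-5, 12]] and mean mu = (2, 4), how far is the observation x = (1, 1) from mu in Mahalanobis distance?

Step 1 — centre the observation: (x - mu) = (-1, -3).

Step 2 — invert Sigma. det(Sigma) = 5·12 - (-5)² = 35.
  Sigma^{-1} = (1/det) · [[d, -b], [-b, a]] = [[0.3429, 0.1429],
 [0.1429, 0.1429]].

Step 3 — form the quadratic (x - mu)^T · Sigma^{-1} · (x - mu):
  Sigma^{-1} · (x - mu) = (-0.7714, -0.5714).
  (x - mu)^T · [Sigma^{-1} · (x - mu)] = (-1)·(-0.7714) + (-3)·(-0.5714) = 2.4857.

Step 4 — take square root: d = √(2.4857) ≈ 1.5766.

d(x, mu) = √(2.4857) ≈ 1.5766


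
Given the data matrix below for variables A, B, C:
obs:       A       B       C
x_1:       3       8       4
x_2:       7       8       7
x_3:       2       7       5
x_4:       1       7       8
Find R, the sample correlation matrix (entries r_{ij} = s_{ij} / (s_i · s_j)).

Step 1 — column means:
  mean(A) = (3 + 7 + 2 + 1) / 4 = 13/4 = 3.25
  mean(B) = (8 + 8 + 7 + 7) / 4 = 30/4 = 7.5
  mean(C) = (4 + 7 + 5 + 8) / 4 = 24/4 = 6

Step 2 — sample variances and covariances s[i,j] = (1/(n-1)) · Σ_k (x_{k,i} - mean_i) · (x_{k,j} - mean_j), with n-1 = 3:
  s[A,A] = ((-0.25)·(-0.25) + (3.75)·(3.75) + (-1.25)·(-1.25) + (-2.25)·(-2.25)) / 3 = 20.75/3 = 6.9167
  s[A,B] = ((-0.25)·(0.5) + (3.75)·(0.5) + (-1.25)·(-0.5) + (-2.25)·(-0.5)) / 3 = 3.5/3 = 1.1667
  s[A,C] = ((-0.25)·(-2) + (3.75)·(1) + (-1.25)·(-1) + (-2.25)·(2)) / 3 = 1/3 = 0.3333
  s[B,B] = ((0.5)·(0.5) + (0.5)·(0.5) + (-0.5)·(-0.5) + (-0.5)·(-0.5)) / 3 = 1/3 = 0.3333
  s[B,C] = ((0.5)·(-2) + (0.5)·(1) + (-0.5)·(-1) + (-0.5)·(2)) / 3 = -1/3 = -0.3333
  s[C,C] = ((-2)·(-2) + (1)·(1) + (-1)·(-1) + (2)·(2)) / 3 = 10/3 = 3.3333
  Sample standard deviations s_i = √(s[i,i]):
  s(A) = √(6.9167) = 2.63
  s(B) = √(0.3333) = 0.5774
  s(C) = √(3.3333) = 1.8257

Step 3 — r_{ij} = s_{ij} / (s_i · s_j):
  r[A,A] = 1 (diagonal).
  r[A,B] = 1.1667 / (2.63 · 0.5774) = 1.1667 / 1.5184 = 0.7683
  r[A,C] = 0.3333 / (2.63 · 1.8257) = 0.3333 / 4.8016 = 0.0694
  r[B,B] = 1 (diagonal).
  r[B,C] = -0.3333 / (0.5774 · 1.8257) = -0.3333 / 1.0541 = -0.3162
  r[C,C] = 1 (diagonal).

R is symmetric with unit diagonal. Assembling:

R = [[1, 0.7683, 0.0694],
 [0.7683, 1, -0.3162],
 [0.0694, -0.3162, 1]]


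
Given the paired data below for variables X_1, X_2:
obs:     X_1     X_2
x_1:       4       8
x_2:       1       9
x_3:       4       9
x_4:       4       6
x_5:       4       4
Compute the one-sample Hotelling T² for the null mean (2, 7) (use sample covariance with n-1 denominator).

Step 1 — sample mean vector:
  mean(X_1) = (4 + 1 + 4 + 4 + 4) / 5 = 17/5 = 3.4
  mean(X_2) = (8 + 9 + 9 + 6 + 4) / 5 = 36/5 = 7.2
  x̄ = (3.4, 7.2),  deviation x̄ - mu_0 = (3.4, 7.2) - (2, 7) = (1.4, 0.2).

Step 2 — sample covariance matrix, S[i,j] = (1/(n-1)) · Σ_k (x_{k,i} - mean_i) · (x_{k,j} - mean_j), divisor n-1 = 4:
  S[X_1,X_1] = ((0.6)·(0.6) + (-2.4)·(-2.4) + (0.6)·(0.6) + (0.6)·(0.6) + (0.6)·(0.6)) / 4 = 7.2/4 = 1.8
  S[X_1,X_2] = ((0.6)·(0.8) + (-2.4)·(1.8) + (0.6)·(1.8) + (0.6)·(-1.2) + (0.6)·(-3.2)) / 4 = -5.4/4 = -1.35
  S[X_2,X_2] = ((0.8)·(0.8) + (1.8)·(1.8) + (1.8)·(1.8) + (-1.2)·(-1.2) + (-3.2)·(-3.2)) / 4 = 18.8/4 = 4.7
  S = [[1.8, -1.35],
 [-1.35, 4.7]].

Step 3 — invert S. det(S) = 1.8·4.7 - (-1.35)² = 6.6375.
  S^{-1} = (1/det) · [[d, -b], [-b, a]] = [[0.7081, 0.2034],
 [0.2034, 0.2712]].

Step 4 — quadratic form (x̄ - mu_0)^T · S^{-1} · (x̄ - mu_0):
  S^{-1} · (x̄ - mu_0) = (1.032, 0.339),
  (x̄ - mu_0)^T · [...] = (1.4)·(1.032) + (0.2)·(0.339) = 1.5126.

Step 5 — scale by n: T² = 5 · 1.5126 = 7.5631.

T² ≈ 7.5631


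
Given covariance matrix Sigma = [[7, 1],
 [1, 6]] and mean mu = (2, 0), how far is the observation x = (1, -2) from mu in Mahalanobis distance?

Step 1 — centre the observation: (x - mu) = (-1, -2).

Step 2 — invert Sigma. det(Sigma) = 7·6 - (1)² = 41.
  Sigma^{-1} = (1/det) · [[d, -b], [-b, a]] = [[0.1463, -0.0244],
 [-0.0244, 0.1707]].

Step 3 — form the quadratic (x - mu)^T · Sigma^{-1} · (x - mu):
  Sigma^{-1} · (x - mu) = (-0.0976, -0.3171).
  (x - mu)^T · [Sigma^{-1} · (x - mu)] = (-1)·(-0.0976) + (-2)·(-0.3171) = 0.7317.

Step 4 — take square root: d = √(0.7317) ≈ 0.8554.

d(x, mu) = √(0.7317) ≈ 0.8554


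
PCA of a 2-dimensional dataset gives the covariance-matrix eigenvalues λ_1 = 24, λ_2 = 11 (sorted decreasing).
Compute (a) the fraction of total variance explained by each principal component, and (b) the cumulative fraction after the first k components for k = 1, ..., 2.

Step 1 — total variance = trace(Sigma) = Σ λ_i = 24 + 11 = 35.

Step 2 — fraction explained by component i = λ_i / Σ λ:
  PC1: 24/35 = 0.6857
  PC2: 11/35 = 0.3143

Step 3 — cumulative fraction after k components = (λ_1 + ... + λ_k) / Σ λ:
  k = 1: 24/35 = 0.6857
  k = 2: (24 + 11)/35 = 35/35 = 1

Summary (fraction, with percent):

explained: PC1 0.6857 (68.57%), PC2 0.3143 (31.43%);  cumulative: 0.6857, 1


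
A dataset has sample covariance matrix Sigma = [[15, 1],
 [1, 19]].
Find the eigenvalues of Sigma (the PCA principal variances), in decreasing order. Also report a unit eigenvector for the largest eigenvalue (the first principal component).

Step 1 — characteristic polynomial of 2×2 Sigma:
  det(Sigma - λI) = λ² - trace · λ + det = 0.
  trace = 15 + 19 = 34, det = 15·19 - (1)² = 284.
Step 2 — discriminant:
  Δ = trace² - 4·det = 1156 - 1136 = 20.
Step 3 — eigenvalues:
  λ = (trace ± √Δ)/2 = (34 ± 4.4721)/2,
  λ_1 = 19.2361,  λ_2 = 14.7639.

Step 4 — unit eigenvector for λ_1: solve (Sigma - λ_1 I)v = 0. First row:
  (15 - 19.2361)·v_x + (1)·v_y = 0, i.e. (-4.2361)·v_x + (1)·v_y = 0,
  so v ∝ (b, λ_1 - a) = (1, 4.2361) = u.
  ||u|| = √((1)² + (4.2361)²) = √(18.9443) ≈ 4.3525,
  v_1 = u/||u|| ≈ (0.2298, 0.9732) (||v_1|| = 1).

λ_1 = 19.2361,  λ_2 = 14.7639;  v_1 ≈ (0.2298, 0.9732)


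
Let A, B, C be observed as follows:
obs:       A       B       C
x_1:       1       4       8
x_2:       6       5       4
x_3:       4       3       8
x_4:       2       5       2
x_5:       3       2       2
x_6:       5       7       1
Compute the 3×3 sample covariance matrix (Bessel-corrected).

Step 1 — column means:
  mean(A) = (1 + 6 + 4 + 2 + 3 + 5) / 6 = 21/6 = 3.5
  mean(B) = (4 + 5 + 3 + 5 + 2 + 7) / 6 = 26/6 = 4.3333
  mean(C) = (8 + 4 + 8 + 2 + 2 + 1) / 6 = 25/6 = 4.1667

Step 2 — sample covariance S[i,j] = (1/(n-1)) · Σ_k (x_{k,i} - mean_i) · (x_{k,j} - mean_j), with n-1 = 5.
  S[A,A] = ((-2.5)·(-2.5) + (2.5)·(2.5) + (0.5)·(0.5) + (-1.5)·(-1.5) + (-0.5)·(-0.5) + (1.5)·(1.5)) / 5 = 17.5/5 = 3.5
  S[A,B] = ((-2.5)·(-0.3333) + (2.5)·(0.6667) + (0.5)·(-1.3333) + (-1.5)·(0.6667) + (-0.5)·(-2.3333) + (1.5)·(2.6667)) / 5 = 6/5 = 1.2
  S[A,C] = ((-2.5)·(3.8333) + (2.5)·(-0.1667) + (0.5)·(3.8333) + (-1.5)·(-2.1667) + (-0.5)·(-2.1667) + (1.5)·(-3.1667)) / 5 = -8.5/5 = -1.7
  S[B,B] = ((-0.3333)·(-0.3333) + (0.6667)·(0.6667) + (-1.3333)·(-1.3333) + (0.6667)·(0.6667) + (-2.3333)·(-2.3333) + (2.6667)·(2.6667)) / 5 = 15.3333/5 = 3.0667
  S[B,C] = ((-0.3333)·(3.8333) + (0.6667)·(-0.1667) + (-1.3333)·(3.8333) + (0.6667)·(-2.1667) + (-2.3333)·(-2.1667) + (2.6667)·(-3.1667)) / 5 = -11.3333/5 = -2.2667
  S[C,C] = ((3.8333)·(3.8333) + (-0.1667)·(-0.1667) + (3.8333)·(3.8333) + (-2.1667)·(-2.1667) + (-2.1667)·(-2.1667) + (-3.1667)·(-3.1667)) / 5 = 48.8333/5 = 9.7667

S is symmetric (S[j,i] = S[i,j]). Assembling:

S = [[3.5, 1.2, -1.7],
 [1.2, 3.0667, -2.2667],
 [-1.7, -2.2667, 9.7667]]


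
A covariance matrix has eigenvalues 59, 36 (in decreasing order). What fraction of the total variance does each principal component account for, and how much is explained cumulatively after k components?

Step 1 — total variance = trace(Sigma) = Σ λ_i = 59 + 36 = 95.

Step 2 — fraction explained by component i = λ_i / Σ λ:
  PC1: 59/95 = 0.6211
  PC2: 36/95 = 0.3789

Step 3 — cumulative fraction after k components = (λ_1 + ... + λ_k) / Σ λ:
  k = 1: 59/95 = 0.6211
  k = 2: (59 + 36)/95 = 95/95 = 1

Summary (fraction, with percent):

explained: PC1 0.6211 (62.11%), PC2 0.3789 (37.89%);  cumulative: 0.6211, 1


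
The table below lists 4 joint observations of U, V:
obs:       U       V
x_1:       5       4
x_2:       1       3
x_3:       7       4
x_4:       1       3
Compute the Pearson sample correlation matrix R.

Step 1 — column means:
  mean(U) = (5 + 1 + 7 + 1) / 4 = 14/4 = 3.5
  mean(V) = (4 + 3 + 4 + 3) / 4 = 14/4 = 3.5

Step 2 — sample variances and covariances s[i,j] = (1/(n-1)) · Σ_k (x_{k,i} - mean_i) · (x_{k,j} - mean_j), with n-1 = 3:
  s[U,U] = ((1.5)·(1.5) + (-2.5)·(-2.5) + (3.5)·(3.5) + (-2.5)·(-2.5)) / 3 = 27/3 = 9
  s[U,V] = ((1.5)·(0.5) + (-2.5)·(-0.5) + (3.5)·(0.5) + (-2.5)·(-0.5)) / 3 = 5/3 = 1.6667
  s[V,V] = ((0.5)·(0.5) + (-0.5)·(-0.5) + (0.5)·(0.5) + (-0.5)·(-0.5)) / 3 = 1/3 = 0.3333
  Sample standard deviations s_i = √(s[i,i]):
  s(U) = √(9) = 3
  s(V) = √(0.3333) = 0.5774

Step 3 — r_{ij} = s_{ij} / (s_i · s_j):
  r[U,U] = 1 (diagonal).
  r[U,V] = 1.6667 / (3 · 0.5774) = 1.6667 / 1.7321 = 0.9623
  r[V,V] = 1 (diagonal).

R is symmetric with unit diagonal. Assembling:

R = [[1, 0.9623],
 [0.9623, 1]]


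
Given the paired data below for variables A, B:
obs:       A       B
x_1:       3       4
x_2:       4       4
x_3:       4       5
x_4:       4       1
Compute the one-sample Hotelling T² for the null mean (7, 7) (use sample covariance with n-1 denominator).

Step 1 — sample mean vector:
  mean(A) = (3 + 4 + 4 + 4) / 4 = 15/4 = 3.75
  mean(B) = (4 + 4 + 5 + 1) / 4 = 14/4 = 3.5
  x̄ = (3.75, 3.5),  deviation x̄ - mu_0 = (3.75, 3.5) - (7, 7) = (-3.25, -3.5).

Step 2 — sample covariance matrix, S[i,j] = (1/(n-1)) · Σ_k (x_{k,i} - mean_i) · (x_{k,j} - mean_j), divisor n-1 = 3:
  S[A,A] = ((-0.75)·(-0.75) + (0.25)·(0.25) + (0.25)·(0.25) + (0.25)·(0.25)) / 3 = 0.75/3 = 0.25
  S[A,B] = ((-0.75)·(0.5) + (0.25)·(0.5) + (0.25)·(1.5) + (0.25)·(-2.5)) / 3 = -0.5/3 = -0.1667
  S[B,B] = ((0.5)·(0.5) + (0.5)·(0.5) + (1.5)·(1.5) + (-2.5)·(-2.5)) / 3 = 9/3 = 3
  S = [[0.25, -0.1667],
 [-0.1667, 3]].

Step 3 — invert S. det(S) = 0.25·3 - (-0.1667)² = 0.7222.
  S^{-1} = (1/det) · [[d, -b], [-b, a]] = [[4.1538, 0.2308],
 [0.2308, 0.3462]].

Step 4 — quadratic form (x̄ - mu_0)^T · S^{-1} · (x̄ - mu_0):
  S^{-1} · (x̄ - mu_0) = (-14.3077, -1.9615),
  (x̄ - mu_0)^T · [...] = (-3.25)·(-14.3077) + (-3.5)·(-1.9615) = 53.3654.

Step 5 — scale by n: T² = 4 · 53.3654 = 213.4615.

T² ≈ 213.4615


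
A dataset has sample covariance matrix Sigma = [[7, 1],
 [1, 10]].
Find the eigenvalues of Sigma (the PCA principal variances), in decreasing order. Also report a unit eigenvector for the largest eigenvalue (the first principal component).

Step 1 — characteristic polynomial of 2×2 Sigma:
  det(Sigma - λI) = λ² - trace · λ + det = 0.
  trace = 7 + 10 = 17, det = 7·10 - (1)² = 69.
Step 2 — discriminant:
  Δ = trace² - 4·det = 289 - 276 = 13.
Step 3 — eigenvalues:
  λ = (trace ± √Δ)/2 = (17 ± 3.6056)/2,
  λ_1 = 10.3028,  λ_2 = 6.6972.

Step 4 — unit eigenvector for λ_1: solve (Sigma - λ_1 I)v = 0. First row:
  (7 - 10.3028)·v_x + (1)·v_y = 0, i.e. (-3.3028)·v_x + (1)·v_y = 0,
  so v ∝ (b, λ_1 - a) = (1, 3.3028) = u.
  ||u|| = √((1)² + (3.3028)²) = √(11.9083) ≈ 3.4508,
  v_1 = u/||u|| ≈ (0.2898, 0.9571) (||v_1|| = 1).

λ_1 = 10.3028,  λ_2 = 6.6972;  v_1 ≈ (0.2898, 0.9571)


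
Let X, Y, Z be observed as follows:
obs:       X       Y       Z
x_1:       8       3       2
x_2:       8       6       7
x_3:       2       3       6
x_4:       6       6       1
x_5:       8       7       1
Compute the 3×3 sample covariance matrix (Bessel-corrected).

Step 1 — column means:
  mean(X) = (8 + 8 + 2 + 6 + 8) / 5 = 32/5 = 6.4
  mean(Y) = (3 + 6 + 3 + 6 + 7) / 5 = 25/5 = 5
  mean(Z) = (2 + 7 + 6 + 1 + 1) / 5 = 17/5 = 3.4

Step 2 — sample covariance S[i,j] = (1/(n-1)) · Σ_k (x_{k,i} - mean_i) · (x_{k,j} - mean_j), with n-1 = 4.
  S[X,X] = ((1.6)·(1.6) + (1.6)·(1.6) + (-4.4)·(-4.4) + (-0.4)·(-0.4) + (1.6)·(1.6)) / 4 = 27.2/4 = 6.8
  S[X,Y] = ((1.6)·(-2) + (1.6)·(1) + (-4.4)·(-2) + (-0.4)·(1) + (1.6)·(2)) / 4 = 10/4 = 2.5
  S[X,Z] = ((1.6)·(-1.4) + (1.6)·(3.6) + (-4.4)·(2.6) + (-0.4)·(-2.4) + (1.6)·(-2.4)) / 4 = -10.8/4 = -2.7
  S[Y,Y] = ((-2)·(-2) + (1)·(1) + (-2)·(-2) + (1)·(1) + (2)·(2)) / 4 = 14/4 = 3.5
  S[Y,Z] = ((-2)·(-1.4) + (1)·(3.6) + (-2)·(2.6) + (1)·(-2.4) + (2)·(-2.4)) / 4 = -6/4 = -1.5
  S[Z,Z] = ((-1.4)·(-1.4) + (3.6)·(3.6) + (2.6)·(2.6) + (-2.4)·(-2.4) + (-2.4)·(-2.4)) / 4 = 33.2/4 = 8.3

S is symmetric (S[j,i] = S[i,j]). Assembling:

S = [[6.8, 2.5, -2.7],
 [2.5, 3.5, -1.5],
 [-2.7, -1.5, 8.3]]


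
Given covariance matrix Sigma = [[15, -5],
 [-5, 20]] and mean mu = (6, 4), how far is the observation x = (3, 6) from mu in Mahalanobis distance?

Step 1 — centre the observation: (x - mu) = (-3, 2).

Step 2 — invert Sigma. det(Sigma) = 15·20 - (-5)² = 275.
  Sigma^{-1} = (1/det) · [[d, -b], [-b, a]] = [[0.0727, 0.0182],
 [0.0182, 0.0545]].

Step 3 — form the quadratic (x - mu)^T · Sigma^{-1} · (x - mu):
  Sigma^{-1} · (x - mu) = (-0.1818, 0.0545).
  (x - mu)^T · [Sigma^{-1} · (x - mu)] = (-3)·(-0.1818) + (2)·(0.0545) = 0.6545.

Step 4 — take square root: d = √(0.6545) ≈ 0.809.

d(x, mu) = √(0.6545) ≈ 0.809


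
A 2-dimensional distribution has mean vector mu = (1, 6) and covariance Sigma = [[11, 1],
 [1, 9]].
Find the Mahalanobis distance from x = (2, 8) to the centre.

Step 1 — centre the observation: (x - mu) = (1, 2).

Step 2 — invert Sigma. det(Sigma) = 11·9 - (1)² = 98.
  Sigma^{-1} = (1/det) · [[d, -b], [-b, a]] = [[0.0918, -0.0102],
 [-0.0102, 0.1122]].

Step 3 — form the quadratic (x - mu)^T · Sigma^{-1} · (x - mu):
  Sigma^{-1} · (x - mu) = (0.0714, 0.2143).
  (x - mu)^T · [Sigma^{-1} · (x - mu)] = (1)·(0.0714) + (2)·(0.2143) = 0.5.

Step 4 — take square root: d = √(0.5) ≈ 0.7071.

d(x, mu) = √(0.5) ≈ 0.7071


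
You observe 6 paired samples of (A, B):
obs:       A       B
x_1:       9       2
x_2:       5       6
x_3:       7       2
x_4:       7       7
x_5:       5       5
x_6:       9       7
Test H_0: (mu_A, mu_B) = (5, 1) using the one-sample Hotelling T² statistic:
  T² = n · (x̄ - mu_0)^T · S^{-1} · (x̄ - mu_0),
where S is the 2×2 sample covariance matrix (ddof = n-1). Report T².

Step 1 — sample mean vector:
  mean(A) = (9 + 5 + 7 + 7 + 5 + 9) / 6 = 42/6 = 7
  mean(B) = (2 + 6 + 2 + 7 + 5 + 7) / 6 = 29/6 = 4.8333
  x̄ = (7, 4.8333),  deviation x̄ - mu_0 = (7, 4.8333) - (5, 1) = (2, 3.8333).

Step 2 — sample covariance matrix, S[i,j] = (1/(n-1)) · Σ_k (x_{k,i} - mean_i) · (x_{k,j} - mean_j), divisor n-1 = 5:
  S[A,A] = ((2)·(2) + (-2)·(-2) + (0)·(0) + (0)·(0) + (-2)·(-2) + (2)·(2)) / 5 = 16/5 = 3.2
  S[A,B] = ((2)·(-2.8333) + (-2)·(1.1667) + (0)·(-2.8333) + (0)·(2.1667) + (-2)·(0.1667) + (2)·(2.1667)) / 5 = -4/5 = -0.8
  S[B,B] = ((-2.8333)·(-2.8333) + (1.1667)·(1.1667) + (-2.8333)·(-2.8333) + (2.1667)·(2.1667) + (0.1667)·(0.1667) + (2.1667)·(2.1667)) / 5 = 26.8333/5 = 5.3667
  S = [[3.2, -0.8],
 [-0.8, 5.3667]].

Step 3 — invert S. det(S) = 3.2·5.3667 - (-0.8)² = 16.5333.
  S^{-1} = (1/det) · [[d, -b], [-b, a]] = [[0.3246, 0.0484],
 [0.0484, 0.1935]].

Step 4 — quadratic form (x̄ - mu_0)^T · S^{-1} · (x̄ - mu_0):
  S^{-1} · (x̄ - mu_0) = (0.8347, 0.8387),
  (x̄ - mu_0)^T · [...] = (2)·(0.8347) + (3.8333)·(0.8387) = 4.8844.

Step 5 — scale by n: T² = 6 · 4.8844 = 29.3065.

T² ≈ 29.3065


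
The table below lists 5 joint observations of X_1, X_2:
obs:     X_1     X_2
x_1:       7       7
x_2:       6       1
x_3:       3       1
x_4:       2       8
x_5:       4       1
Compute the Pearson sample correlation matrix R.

Step 1 — column means:
  mean(X_1) = (7 + 6 + 3 + 2 + 4) / 5 = 22/5 = 4.4
  mean(X_2) = (7 + 1 + 1 + 8 + 1) / 5 = 18/5 = 3.6

Step 2 — sample variances and covariances s[i,j] = (1/(n-1)) · Σ_k (x_{k,i} - mean_i) · (x_{k,j} - mean_j), with n-1 = 4:
  s[X_1,X_1] = ((2.6)·(2.6) + (1.6)·(1.6) + (-1.4)·(-1.4) + (-2.4)·(-2.4) + (-0.4)·(-0.4)) / 4 = 17.2/4 = 4.3
  s[X_1,X_2] = ((2.6)·(3.4) + (1.6)·(-2.6) + (-1.4)·(-2.6) + (-2.4)·(4.4) + (-0.4)·(-2.6)) / 4 = -1.2/4 = -0.3
  s[X_2,X_2] = ((3.4)·(3.4) + (-2.6)·(-2.6) + (-2.6)·(-2.6) + (4.4)·(4.4) + (-2.6)·(-2.6)) / 4 = 51.2/4 = 12.8
  Sample standard deviations s_i = √(s[i,i]):
  s(X_1) = √(4.3) = 2.0736
  s(X_2) = √(12.8) = 3.5777

Step 3 — r_{ij} = s_{ij} / (s_i · s_j):
  r[X_1,X_1] = 1 (diagonal).
  r[X_1,X_2] = -0.3 / (2.0736 · 3.5777) = -0.3 / 7.4189 = -0.0404
  r[X_2,X_2] = 1 (diagonal).

R is symmetric with unit diagonal. Assembling:

R = [[1, -0.0404],
 [-0.0404, 1]]


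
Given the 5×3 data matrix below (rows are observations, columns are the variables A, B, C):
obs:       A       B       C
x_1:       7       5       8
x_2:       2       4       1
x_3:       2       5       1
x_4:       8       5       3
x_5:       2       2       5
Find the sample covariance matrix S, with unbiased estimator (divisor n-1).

Step 1 — column means:
  mean(A) = (7 + 2 + 2 + 8 + 2) / 5 = 21/5 = 4.2
  mean(B) = (5 + 4 + 5 + 5 + 2) / 5 = 21/5 = 4.2
  mean(C) = (8 + 1 + 1 + 3 + 5) / 5 = 18/5 = 3.6

Step 2 — sample covariance S[i,j] = (1/(n-1)) · Σ_k (x_{k,i} - mean_i) · (x_{k,j} - mean_j), with n-1 = 4.
  S[A,A] = ((2.8)·(2.8) + (-2.2)·(-2.2) + (-2.2)·(-2.2) + (3.8)·(3.8) + (-2.2)·(-2.2)) / 4 = 36.8/4 = 9.2
  S[A,B] = ((2.8)·(0.8) + (-2.2)·(-0.2) + (-2.2)·(0.8) + (3.8)·(0.8) + (-2.2)·(-2.2)) / 4 = 8.8/4 = 2.2
  S[A,C] = ((2.8)·(4.4) + (-2.2)·(-2.6) + (-2.2)·(-2.6) + (3.8)·(-0.6) + (-2.2)·(1.4)) / 4 = 18.4/4 = 4.6
  S[B,B] = ((0.8)·(0.8) + (-0.2)·(-0.2) + (0.8)·(0.8) + (0.8)·(0.8) + (-2.2)·(-2.2)) / 4 = 6.8/4 = 1.7
  S[B,C] = ((0.8)·(4.4) + (-0.2)·(-2.6) + (0.8)·(-2.6) + (0.8)·(-0.6) + (-2.2)·(1.4)) / 4 = -1.6/4 = -0.4
  S[C,C] = ((4.4)·(4.4) + (-2.6)·(-2.6) + (-2.6)·(-2.6) + (-0.6)·(-0.6) + (1.4)·(1.4)) / 4 = 35.2/4 = 8.8

S is symmetric (S[j,i] = S[i,j]). Assembling:

S = [[9.2, 2.2, 4.6],
 [2.2, 1.7, -0.4],
 [4.6, -0.4, 8.8]]


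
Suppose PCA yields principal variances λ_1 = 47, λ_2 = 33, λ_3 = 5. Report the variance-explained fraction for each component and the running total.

Step 1 — total variance = trace(Sigma) = Σ λ_i = 47 + 33 + 5 = 85.

Step 2 — fraction explained by component i = λ_i / Σ λ:
  PC1: 47/85 = 0.5529
  PC2: 33/85 = 0.3882
  PC3: 5/85 = 0.0588

Step 3 — cumulative fraction after k components = (λ_1 + ... + λ_k) / Σ λ:
  k = 1: 47/85 = 0.5529
  k = 2: (47 + 33)/85 = 80/85 = 0.9412
  k = 3: (47 + 33 + 5)/85 = 85/85 = 1

Summary (fraction, with percent):

explained: PC1 0.5529 (55.29%), PC2 0.3882 (38.82%), PC3 0.0588 (5.88%);  cumulative: 0.5529, 0.9412, 1
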